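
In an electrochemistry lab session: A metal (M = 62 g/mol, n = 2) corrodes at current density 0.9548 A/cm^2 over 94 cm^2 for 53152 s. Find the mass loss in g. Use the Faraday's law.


Apply Faraday's law: m = i*A*t*M / (n*F)
Total charge passed Q = i*A*t = 0.9548*94*53152 = 4770455.7824 C
m = Q*M/(n*F) = 4770455.7824*62/(2*96485) = 1532.716 g

1532.716 g


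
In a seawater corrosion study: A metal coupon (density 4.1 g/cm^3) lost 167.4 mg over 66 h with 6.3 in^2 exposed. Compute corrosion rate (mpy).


Apply the mpy weight-loss relation: CR = 534 * W / (D * A * T)
Numerator: 534 * 167.4 = 89391.6
Denominator: 4.1 * 6.3 * 66 = 1704.78
CR = 89391.6 / 1704.78 = 52.4359 mpy

52.4359 mpy


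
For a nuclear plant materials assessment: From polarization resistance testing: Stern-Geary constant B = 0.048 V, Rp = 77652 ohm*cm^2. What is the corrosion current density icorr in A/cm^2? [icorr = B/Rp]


Apply the Stern-Geary relation: icorr = B / Rp
icorr = 0.048 / 77652 = 6.181×10^-7 A/cm^2

6.181×10^-7 A/cm^2


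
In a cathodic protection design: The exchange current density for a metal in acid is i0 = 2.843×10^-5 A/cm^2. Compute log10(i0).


i0 = 2.843×10^-5 A/cm^2
log10(i0) = -4.546

-4.546


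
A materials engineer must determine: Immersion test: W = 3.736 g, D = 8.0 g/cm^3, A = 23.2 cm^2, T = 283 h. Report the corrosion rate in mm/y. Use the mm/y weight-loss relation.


Apply the mm/y weight-loss relation: CR = 87600 * W / (D * A * T)
Numerator: 87600 * 3.736 = 327273.6
Denominator: 8.0 * 23.2 * 283 = 52524.8
CR = 327273.6 / 52524.8 = 6.23084 mm/y

6.23084 mm/y


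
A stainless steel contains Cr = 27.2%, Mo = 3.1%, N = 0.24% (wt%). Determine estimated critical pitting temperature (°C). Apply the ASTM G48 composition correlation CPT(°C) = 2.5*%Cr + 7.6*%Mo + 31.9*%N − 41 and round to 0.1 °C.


Apply the ASTM G48 empirical CPT estimate: CPT(°C) = 2.5*%Cr + 7.6*%Mo + 31.9*%N − 41
2.5*27.2 = 68; 7.6*3.1 = 23.56; 31.9*0.24 = 7.656
CPT = 68 + 23.56 + 7.656 − 41 = 58.216 °C
Rounded to 0.1 °C: CPT ≈ 58.2 °C

58.2 °C


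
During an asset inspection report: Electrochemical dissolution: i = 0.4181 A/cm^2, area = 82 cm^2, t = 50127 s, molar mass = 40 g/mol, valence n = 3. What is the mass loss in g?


Apply Faraday's law: m = i*A*t*M / (n*F)
Total charge passed Q = i*A*t = 0.4181*82*50127 = 1718564.0934 C
m = Q*M/(n*F) = 1718564.0934*40/(3*96485) = 237.48964 g

237.48964 g


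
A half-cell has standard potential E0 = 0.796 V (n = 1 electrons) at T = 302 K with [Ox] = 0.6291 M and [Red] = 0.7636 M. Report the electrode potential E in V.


Apply the Nernst equation: E = E0 + (RT/nF)*ln([Ox]/[Red])
Step 1: RT/nF = 8.314*302/(1*96485) = 0.02602299 V
Step 2: [Ox]/[Red] = 0.6291/0.7636 = 0.823861
Step 3: ln(0.823861) = -0.193753
Step 4: correction = 0.02602299 * -0.193753 = -0.005 V
E = 0.796 + -0.005 = 0.791 V

0.791 V


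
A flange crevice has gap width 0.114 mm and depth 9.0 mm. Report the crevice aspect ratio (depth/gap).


Aspect ratio = depth / gap
Ratio = 9.0 / 0.114 = 78.9

78.9


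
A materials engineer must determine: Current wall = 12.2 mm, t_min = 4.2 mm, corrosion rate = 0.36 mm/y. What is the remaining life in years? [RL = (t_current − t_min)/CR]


Apply the remaining-life relation: RL = (t_current − t_min) / CR
RL = (12.2 − 4.2) / 0.36 = 8.0 / 0.36 = 22.2 years

22.2 years


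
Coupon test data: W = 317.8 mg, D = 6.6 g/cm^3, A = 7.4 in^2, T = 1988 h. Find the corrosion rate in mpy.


Apply the mpy weight-loss relation: CR = 534 * W / (D * A * T)
Numerator: 534 * 317.8 = 169705.2
Denominator: 6.6 * 7.4 * 1988 = 97093.92
CR = 169705.2 / 97093.92 = 1.748 mpy

1.748 mpy


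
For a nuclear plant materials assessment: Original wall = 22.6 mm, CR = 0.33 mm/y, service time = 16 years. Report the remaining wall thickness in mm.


Remaining wall = original − CR × time
t = 22.6 − 0.33*16 = 22.6 − 5.28 = 17.32 mm

17.32 mm


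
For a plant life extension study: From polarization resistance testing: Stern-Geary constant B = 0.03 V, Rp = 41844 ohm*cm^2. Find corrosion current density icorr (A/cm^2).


Apply the Stern-Geary relation: icorr = B / Rp
icorr = 0.03 / 41844 = 7.169×10^-7 A/cm^2

7.169×10^-7 A/cm^2


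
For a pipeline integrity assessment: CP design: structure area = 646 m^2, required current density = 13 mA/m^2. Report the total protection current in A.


I = area * current density, then convert mA → A (÷1000)
I = 646 * 13 / 1000 = 8.4 A

8.4 A


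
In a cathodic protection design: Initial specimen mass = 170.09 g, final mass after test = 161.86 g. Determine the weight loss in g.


Weight loss = initial − final
WL = 170.09 − 161.86 = 8.23 g

8.23 g


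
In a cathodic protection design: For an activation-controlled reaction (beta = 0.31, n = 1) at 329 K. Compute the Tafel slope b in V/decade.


Apply the Tafel slope relation: b = 2.303*R*T/(beta*n*F)
Numerator: 2.303 * 8.314 * 329 = 6299.41
Denominator: 0.31 * 1 * 96485 = 29910.35
b = 6299.41 / 29910.35 = 0.211 V/decade

0.211 V/decade


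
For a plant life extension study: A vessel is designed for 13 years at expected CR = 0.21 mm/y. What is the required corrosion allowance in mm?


Corrosion allowance = CR × design life
CA = 0.21 * 13 = 2.73 mm

2.73 mm


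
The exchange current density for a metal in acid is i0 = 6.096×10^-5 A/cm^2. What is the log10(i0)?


i0 = 6.096×10^-5 A/cm^2
log10(i0) = -4.215

-4.215


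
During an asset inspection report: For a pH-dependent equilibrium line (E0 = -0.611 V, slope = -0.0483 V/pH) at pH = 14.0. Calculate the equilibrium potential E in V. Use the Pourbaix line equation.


Apply the Pourbaix line equation: E = E0 + slope*pH
E = -0.611 + (-0.0483)*14.0 = -0.611 + (-0.6762) = -1.2872 V
Rounded to 3 decimal places: E = -1.287 V

-1.287 V


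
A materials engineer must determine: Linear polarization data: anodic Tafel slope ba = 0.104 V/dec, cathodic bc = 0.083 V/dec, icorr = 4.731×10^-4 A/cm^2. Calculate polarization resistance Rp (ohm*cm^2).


Apply the Stern-Geary equation: Rp = ba*bc / (2.303*icorr*(ba+bc))
ba*bc = 0.104*0.083 = 0.008632
ba+bc = 0.187; 2.303*icorr*(ba+bc) = 2.303*4.731×10^-4*0.187 = 2.0374572×10^-4
Rp = 0.008632 / 2.0374572×10^-4 = 42.4 ohm*cm^2

42.4 ohm*cm^2


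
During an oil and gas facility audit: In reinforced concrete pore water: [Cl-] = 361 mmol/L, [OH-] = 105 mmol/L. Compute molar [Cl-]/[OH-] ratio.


Threshold parameter = [Cl-] / [OH-] (molar basis; both in mmol/L, so units cancel)
Ratio = 361 / 105 = 3.44

3.44


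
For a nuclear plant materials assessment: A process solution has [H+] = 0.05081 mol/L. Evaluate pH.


pH = −log10[H+]
pH = −log10(0.05081) = 1.29

1.29


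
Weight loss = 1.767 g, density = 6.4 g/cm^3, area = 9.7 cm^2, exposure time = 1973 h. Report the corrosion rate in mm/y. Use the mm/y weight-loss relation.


Apply the mm/y weight-loss relation: CR = 87600 * W / (D * A * T)
Numerator: 87600 * 1.767 = 154789.2
Denominator: 6.4 * 9.7 * 1973 = 122483.84
CR = 154789.2 / 122483.84 = 1.26375 mm/y

1.26375 mm/y


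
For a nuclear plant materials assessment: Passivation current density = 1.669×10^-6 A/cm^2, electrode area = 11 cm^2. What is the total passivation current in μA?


I = i_pass * A, then convert A → μA (×10^6)
I = 1.669×10^-6 * 11 * 10^6 = 18.36 μA

18.36 μA


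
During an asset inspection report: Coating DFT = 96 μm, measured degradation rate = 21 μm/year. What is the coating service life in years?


Service life = thickness / degradation rate
Life = 96 / 21 = 4.6 years

4.6 years


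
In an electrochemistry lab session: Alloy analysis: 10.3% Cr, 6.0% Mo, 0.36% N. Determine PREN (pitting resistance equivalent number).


Apply the PREN formula: PREN = Cr + 3.3*Mo + 16*N
PREN = 10.3 + 3.3*6.0 + 16*0.36
PREN = 10.3 + 19.8 + 5.76 = 35.86

35.86


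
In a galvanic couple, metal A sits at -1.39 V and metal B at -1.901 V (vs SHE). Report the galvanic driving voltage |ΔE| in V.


Driving voltage is the absolute potential difference.
|ΔE| = |-1.39 − (-1.901)| = 0.511 V

0.511 V


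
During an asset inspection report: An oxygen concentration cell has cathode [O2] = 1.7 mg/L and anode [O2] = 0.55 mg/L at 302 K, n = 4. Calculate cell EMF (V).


Apply the Nernst concentration-cell relation: E = (RT/nF)*ln(C_cathode/C_anode)
RT/nF = 8.314*302/(4*96485) = 0.00650575 V
ln(1.7/0.55) = 1.12847
E = 0.00650575 * 1.12847 = 0.00734 V

0.00734 V


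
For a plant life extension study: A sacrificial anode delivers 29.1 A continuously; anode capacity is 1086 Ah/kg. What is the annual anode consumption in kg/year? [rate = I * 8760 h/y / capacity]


Annual consumption = current * hours per year / capacity
Rate = 29.1 * 8760 / 1086 = 234.7 kg/year

234.7 kg/year


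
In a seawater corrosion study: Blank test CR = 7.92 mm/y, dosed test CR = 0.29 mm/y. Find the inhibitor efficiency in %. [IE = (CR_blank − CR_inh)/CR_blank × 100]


Apply the inhibitor-efficiency definition: IE = (CR_blank − CR_inh)/CR_blank × 100
IE = (7.92 − 0.29) / 7.92 × 100
IE = 7.63 / 7.92 × 100 = 96.3 %

96.3 %


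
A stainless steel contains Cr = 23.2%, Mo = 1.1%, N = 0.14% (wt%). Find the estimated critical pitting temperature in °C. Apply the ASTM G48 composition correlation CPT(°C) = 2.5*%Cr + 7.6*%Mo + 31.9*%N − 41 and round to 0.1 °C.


Apply the ASTM G48 empirical CPT estimate: CPT(°C) = 2.5*%Cr + 7.6*%Mo + 31.9*%N − 41
2.5*23.2 = 58; 7.6*1.1 = 8.36; 31.9*0.14 = 4.466
CPT = 58 + 8.36 + 4.466 − 41 = 29.826 °C
Rounded to 0.1 °C: CPT ≈ 29.8 °C

29.8 °C


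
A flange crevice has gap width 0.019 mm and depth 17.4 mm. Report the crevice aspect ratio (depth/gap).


Aspect ratio = depth / gap
Ratio = 17.4 / 0.019 = 915.8

915.8


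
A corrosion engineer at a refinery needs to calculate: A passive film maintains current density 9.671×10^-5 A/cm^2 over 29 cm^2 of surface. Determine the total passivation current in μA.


I = i_pass * A, then convert A → μA (×10^6)
I = 9.671×10^-5 * 29 * 10^6 = 2804.59 μA

2804.59 μA


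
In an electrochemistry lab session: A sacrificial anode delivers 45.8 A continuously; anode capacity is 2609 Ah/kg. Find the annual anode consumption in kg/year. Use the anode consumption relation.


Annual consumption = current * hours per year / capacity
Rate = 45.8 * 8760 / 2609 = 153.8 kg/year

153.8 kg/year


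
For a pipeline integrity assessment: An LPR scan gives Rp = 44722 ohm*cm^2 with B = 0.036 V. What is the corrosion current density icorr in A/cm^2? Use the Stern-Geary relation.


Apply the Stern-Geary relation: icorr = B / Rp
icorr = 0.036 / 44722 = 8.05×10^-7 A/cm^2

8.05×10^-7 A/cm^2


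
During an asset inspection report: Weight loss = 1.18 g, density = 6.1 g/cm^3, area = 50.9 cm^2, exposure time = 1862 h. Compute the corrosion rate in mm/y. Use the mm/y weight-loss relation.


Apply the mm/y weight-loss relation: CR = 87600 * W / (D * A * T)
Numerator: 87600 * 1.18 = 103368.0
Denominator: 6.1 * 50.9 * 1862 = 578132.38
CR = 103368.0 / 578132.38 = 0.1788 mm/y

0.1788 mm/y


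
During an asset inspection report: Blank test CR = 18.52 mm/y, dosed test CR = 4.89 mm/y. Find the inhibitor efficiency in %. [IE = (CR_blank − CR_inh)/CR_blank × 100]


Apply the inhibitor-efficiency definition: IE = (CR_blank − CR_inh)/CR_blank × 100
IE = (18.52 − 4.89) / 18.52 × 100
IE = 13.63 / 18.52 × 100 = 73.6 %

73.6 %


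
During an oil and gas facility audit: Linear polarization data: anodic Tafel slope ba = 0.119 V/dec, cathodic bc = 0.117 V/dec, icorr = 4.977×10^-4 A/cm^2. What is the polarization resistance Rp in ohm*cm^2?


Apply the Stern-Geary equation: Rp = ba*bc / (2.303*icorr*(ba+bc))
ba*bc = 0.119*0.117 = 0.013923
ba+bc = 0.236; 2.303*icorr*(ba+bc) = 2.303*4.977×10^-4*0.236 = 2.7050393×10^-4
Rp = 0.013923 / 2.7050393×10^-4 = 51.47 ohm*cm^2

51.47 ohm*cm^2


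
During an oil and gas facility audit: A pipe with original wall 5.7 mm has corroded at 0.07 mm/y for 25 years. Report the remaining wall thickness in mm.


Remaining wall = original − CR × time
t = 5.7 − 0.07*25 = 5.7 − 1.75 = 3.95 mm

3.95 mm


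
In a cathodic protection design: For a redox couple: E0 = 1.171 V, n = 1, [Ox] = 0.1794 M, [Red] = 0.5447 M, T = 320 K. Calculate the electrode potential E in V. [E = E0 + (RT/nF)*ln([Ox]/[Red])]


Apply the Nernst equation: E = E0 + (RT/nF)*ln([Ox]/[Red])
Step 1: RT/nF = 8.314*320/(1*96485) = 0.02757403 V
Step 2: [Ox]/[Red] = 0.1794/0.5447 = 0.329356
Step 3: ln(0.329356) = -1.110616
Step 4: correction = 0.02757403 * -1.110616 = -0.031 V
E = 1.171 + -0.031 = 1.14 V

1.14 V


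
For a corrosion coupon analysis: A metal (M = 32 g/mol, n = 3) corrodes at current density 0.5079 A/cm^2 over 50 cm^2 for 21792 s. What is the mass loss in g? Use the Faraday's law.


Apply Faraday's law: m = i*A*t*M / (n*F)
Total charge passed Q = i*A*t = 0.5079*50*21792 = 553407.84 C
m = Q*M/(n*F) = 553407.84*32/(3*96485) = 61.18067 g

61.18067 g


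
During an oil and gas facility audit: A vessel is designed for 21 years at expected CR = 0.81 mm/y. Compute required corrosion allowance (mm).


Corrosion allowance = CR × design life
CA = 0.81 * 21 = 17.01 mm

17.01 mm


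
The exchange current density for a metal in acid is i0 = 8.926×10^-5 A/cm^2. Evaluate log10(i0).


i0 = 8.926×10^-5 A/cm^2
log10(i0) = -4.049

-4.049


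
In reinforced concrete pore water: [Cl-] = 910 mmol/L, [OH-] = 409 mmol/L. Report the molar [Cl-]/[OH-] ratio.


Threshold parameter = [Cl-] / [OH-] (molar basis; both in mmol/L, so units cancel)
Ratio = 910 / 409 = 2.22

2.22


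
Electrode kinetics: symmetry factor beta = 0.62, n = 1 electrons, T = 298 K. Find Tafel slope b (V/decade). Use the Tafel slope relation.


Apply the Tafel slope relation: b = 2.303*R*T/(beta*n*F)
Numerator: 2.303 * 8.314 * 298 = 5705.85
Denominator: 0.62 * 1 * 96485 = 59820.7
b = 5705.85 / 59820.7 = 0.095 V/decade

0.095 V/decade


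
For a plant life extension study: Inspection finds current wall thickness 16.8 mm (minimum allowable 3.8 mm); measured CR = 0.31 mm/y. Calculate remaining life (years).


Apply the remaining-life relation: RL = (t_current − t_min) / CR
RL = (16.8 − 3.8) / 0.31 = 13.0 / 0.31 = 41.9 years

41.9 years


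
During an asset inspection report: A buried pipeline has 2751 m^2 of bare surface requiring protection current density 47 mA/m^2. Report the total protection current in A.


I = area * current density, then convert mA → A (÷1000)
I = 2751 * 47 / 1000 = 129.3 A

129.3 A


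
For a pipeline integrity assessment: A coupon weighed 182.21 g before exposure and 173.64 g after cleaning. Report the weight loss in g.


Weight loss = initial − final
WL = 182.21 − 173.64 = 8.57 g

8.57 g


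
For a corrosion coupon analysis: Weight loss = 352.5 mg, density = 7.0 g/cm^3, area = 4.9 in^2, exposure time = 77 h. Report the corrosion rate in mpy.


Apply the mpy weight-loss relation: CR = 534 * W / (D * A * T)
Numerator: 534 * 352.5 = 188235.0
Denominator: 7.0 * 4.9 * 77 = 2641.1
CR = 188235.0 / 2641.1 = 71.2714 mpy

71.2714 mpy


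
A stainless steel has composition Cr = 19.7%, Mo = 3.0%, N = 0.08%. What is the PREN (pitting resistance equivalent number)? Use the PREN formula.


Apply the PREN formula: PREN = Cr + 3.3*Mo + 16*N
PREN = 19.7 + 3.3*3.0 + 16*0.08
PREN = 19.7 + 9.9 + 1.28 = 30.88

30.88


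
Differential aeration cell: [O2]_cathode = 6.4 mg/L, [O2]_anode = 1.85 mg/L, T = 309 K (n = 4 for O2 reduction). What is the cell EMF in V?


Apply the Nernst concentration-cell relation: E = (RT/nF)*ln(C_cathode/C_anode)
RT/nF = 8.314*309/(4*96485) = 0.00665654 V
ln(6.4/1.85) = 1.24111
E = 0.00665654 * 1.24111 = 0.00826 V

0.00826 V


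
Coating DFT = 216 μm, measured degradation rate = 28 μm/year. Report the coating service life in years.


Service life = thickness / degradation rate
Life = 216 / 28 = 7.7 years

7.7 years


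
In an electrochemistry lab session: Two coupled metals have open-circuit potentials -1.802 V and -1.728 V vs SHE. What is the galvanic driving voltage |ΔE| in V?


Driving voltage is the absolute potential difference.
|ΔE| = |-1.802 − (-1.728)| = 0.074 V

0.074 V


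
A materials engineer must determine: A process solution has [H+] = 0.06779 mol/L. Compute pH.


pH = −log10[H+]
pH = −log10(0.06779) = 1.17

1.17


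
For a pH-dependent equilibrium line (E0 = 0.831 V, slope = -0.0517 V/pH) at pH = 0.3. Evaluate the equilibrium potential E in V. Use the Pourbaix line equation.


Apply the Pourbaix line equation: E = E0 + slope*pH
E = 0.831 + (-0.0517)*0.3 = 0.831 + (-0.01551) = 0.81549 V
Rounded to 3 decimal places: E = 0.815 V

0.815 V


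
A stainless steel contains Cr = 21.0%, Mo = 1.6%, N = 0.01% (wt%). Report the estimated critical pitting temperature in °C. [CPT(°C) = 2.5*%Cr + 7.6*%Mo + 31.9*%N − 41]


Apply the ASTM G48 empirical CPT estimate: CPT(°C) = 2.5*%Cr + 7.6*%Mo + 31.9*%N − 41
2.5*21.0 = 52.5; 7.6*1.6 = 12.16; 31.9*0.01 = 0.319
CPT = 52.5 + 12.16 + 0.319 − 41 = 23.979 °C
Rounded to 0.1 °C: CPT ≈ 24.0 °C

24.0 °C


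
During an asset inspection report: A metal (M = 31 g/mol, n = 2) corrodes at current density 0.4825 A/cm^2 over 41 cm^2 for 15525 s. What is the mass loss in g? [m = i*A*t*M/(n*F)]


Apply Faraday's law: m = i*A*t*M / (n*F)
Total charge passed Q = i*A*t = 0.4825*41*15525 = 307123.3125 C
m = Q*M/(n*F) = 307123.3125*31/(2*96485) = 49.3384 g

49.3384 g


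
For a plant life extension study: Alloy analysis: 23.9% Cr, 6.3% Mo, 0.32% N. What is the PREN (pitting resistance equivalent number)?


Apply the PREN formula: PREN = Cr + 3.3*Mo + 16*N
PREN = 23.9 + 3.3*6.3 + 16*0.32
PREN = 23.9 + 20.79 + 5.12 = 49.81

49.81


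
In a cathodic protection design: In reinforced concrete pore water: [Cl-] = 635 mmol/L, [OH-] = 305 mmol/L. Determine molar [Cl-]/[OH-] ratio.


Threshold parameter = [Cl-] / [OH-] (molar basis; both in mmol/L, so units cancel)
Ratio = 635 / 305 = 2.08

2.08


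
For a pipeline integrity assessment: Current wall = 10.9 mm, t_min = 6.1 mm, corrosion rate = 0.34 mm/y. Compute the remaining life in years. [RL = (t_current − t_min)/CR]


Apply the remaining-life relation: RL = (t_current − t_min) / CR
RL = (10.9 − 6.1) / 0.34 = 4.8 / 0.34 = 14.1 years

14.1 years


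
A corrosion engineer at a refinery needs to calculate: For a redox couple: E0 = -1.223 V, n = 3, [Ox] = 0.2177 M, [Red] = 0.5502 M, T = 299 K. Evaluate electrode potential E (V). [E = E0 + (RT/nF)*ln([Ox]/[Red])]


Apply the Nernst equation: E = E0 + (RT/nF)*ln([Ox]/[Red])
Step 1: RT/nF = 8.314*299/(3*96485) = 0.00858816 V
Step 2: [Ox]/[Red] = 0.2177/0.5502 = 0.395674
Step 3: ln(0.395674) = -0.927165
Step 4: correction = 0.00858816 * -0.927165 = -0.008 V
E = -1.223 + -0.008 = -1.231 V

-1.231 V


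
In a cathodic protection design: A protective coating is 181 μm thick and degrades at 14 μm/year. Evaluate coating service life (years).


Service life = thickness / degradation rate
Life = 181 / 14 = 12.9 years

12.9 years


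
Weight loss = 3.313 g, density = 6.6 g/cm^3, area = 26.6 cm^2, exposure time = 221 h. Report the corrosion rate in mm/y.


Apply the mm/y weight-loss relation: CR = 87600 * W / (D * A * T)
Numerator: 87600 * 3.313 = 290218.8
Denominator: 6.6 * 26.6 * 221 = 38798.76
CR = 290218.8 / 38798.76 = 7.480105 mm/y

7.480105 mm/y


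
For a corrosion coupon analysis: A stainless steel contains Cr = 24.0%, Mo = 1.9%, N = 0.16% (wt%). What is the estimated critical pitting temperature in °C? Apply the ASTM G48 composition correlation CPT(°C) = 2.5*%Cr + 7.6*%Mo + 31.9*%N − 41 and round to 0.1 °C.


Apply the ASTM G48 empirical CPT estimate: CPT(°C) = 2.5*%Cr + 7.6*%Mo + 31.9*%N − 41
2.5*24.0 = 60; 7.6*1.9 = 14.44; 31.9*0.16 = 5.104
CPT = 60 + 14.44 + 5.104 − 41 = 38.544 °C
Rounded to 0.1 °C: CPT ≈ 38.5 °C

38.5 °C


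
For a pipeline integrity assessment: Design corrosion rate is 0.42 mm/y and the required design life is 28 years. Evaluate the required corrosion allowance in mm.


Corrosion allowance = CR × design life
CA = 0.42 * 28 = 11.76 mm

11.76 mm


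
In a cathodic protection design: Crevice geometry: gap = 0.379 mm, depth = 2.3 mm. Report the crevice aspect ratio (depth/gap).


Aspect ratio = depth / gap
Ratio = 2.3 / 0.379 = 6.1

6.1


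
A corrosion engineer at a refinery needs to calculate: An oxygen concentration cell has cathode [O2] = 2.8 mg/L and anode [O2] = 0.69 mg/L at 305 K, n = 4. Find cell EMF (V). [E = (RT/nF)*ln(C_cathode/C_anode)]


Apply the Nernst concentration-cell relation: E = (RT/nF)*ln(C_cathode/C_anode)
RT/nF = 8.314*305/(4*96485) = 0.00657037 V
ln(2.8/0.69) = 1.40068
E = 0.00657037 * 1.40068 = 0.0092 V

0.0092 V


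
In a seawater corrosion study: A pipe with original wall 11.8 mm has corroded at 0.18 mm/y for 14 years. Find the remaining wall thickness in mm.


Remaining wall = original − CR × time
t = 11.8 − 0.18*14 = 11.8 − 2.52 = 9.28 mm

9.28 mm


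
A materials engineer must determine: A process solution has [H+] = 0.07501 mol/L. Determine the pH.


pH = −log10[H+]
pH = −log10(0.07501) = 1.12

1.12


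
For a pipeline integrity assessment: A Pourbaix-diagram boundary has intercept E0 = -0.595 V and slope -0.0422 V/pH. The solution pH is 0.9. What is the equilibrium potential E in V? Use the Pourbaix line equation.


Apply the Pourbaix line equation: E = E0 + slope*pH
E = -0.595 + (-0.0422)*0.9 = -0.595 + (-0.03798) = -0.63298 V
Rounded to 3 decimal places: E = -0.633 V

-0.633 V


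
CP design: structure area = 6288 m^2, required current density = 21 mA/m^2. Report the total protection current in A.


I = area * current density, then convert mA → A (÷1000)
I = 6288 * 21 / 1000 = 132.05 A

132.05 A


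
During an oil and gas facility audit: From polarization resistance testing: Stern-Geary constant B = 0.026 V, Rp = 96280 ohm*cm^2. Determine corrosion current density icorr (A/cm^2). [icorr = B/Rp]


Apply the Stern-Geary relation: icorr = B / Rp
icorr = 0.026 / 96280 = 2.7×10^-7 A/cm^2

2.7×10^-7 A/cm^2


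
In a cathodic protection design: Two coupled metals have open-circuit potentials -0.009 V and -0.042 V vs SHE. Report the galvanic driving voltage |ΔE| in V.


Driving voltage is the absolute potential difference.
|ΔE| = |-0.009 − (-0.042)| = 0.033 V

0.033 V


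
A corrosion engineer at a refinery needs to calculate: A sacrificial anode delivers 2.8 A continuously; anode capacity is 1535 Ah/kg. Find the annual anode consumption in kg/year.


Annual consumption = current * hours per year / capacity
Rate = 2.8 * 8760 / 1535 = 16.0 kg/year

16.0 kg/year


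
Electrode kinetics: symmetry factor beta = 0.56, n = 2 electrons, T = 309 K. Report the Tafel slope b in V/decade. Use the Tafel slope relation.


Apply the Tafel slope relation: b = 2.303*R*T/(beta*n*F)
Numerator: 2.303 * 8.314 * 309 = 5916.47
Denominator: 0.56 * 2 * 96485 = 108063.2
b = 5916.47 / 108063.2 = 0.055 V/decade

0.055 V/decade


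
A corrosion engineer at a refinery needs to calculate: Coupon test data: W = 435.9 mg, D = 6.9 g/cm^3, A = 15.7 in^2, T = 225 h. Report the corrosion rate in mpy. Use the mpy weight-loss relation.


Apply the mpy weight-loss relation: CR = 534 * W / (D * A * T)
Numerator: 534 * 435.9 = 232770.6
Denominator: 6.9 * 15.7 * 225 = 24374.25
CR = 232770.6 / 24374.25 = 9.55 mpy

9.55 mpy


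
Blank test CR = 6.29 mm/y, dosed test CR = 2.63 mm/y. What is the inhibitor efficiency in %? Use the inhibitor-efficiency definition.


Apply the inhibitor-efficiency definition: IE = (CR_blank − CR_inh)/CR_blank × 100
IE = (6.29 − 2.63) / 6.29 × 100
IE = 3.66 / 6.29 × 100 = 58.2 %

58.2 %


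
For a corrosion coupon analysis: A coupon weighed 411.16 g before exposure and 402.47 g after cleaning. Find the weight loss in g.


Weight loss = initial − final
WL = 411.16 − 402.47 = 8.69 g

8.69 g


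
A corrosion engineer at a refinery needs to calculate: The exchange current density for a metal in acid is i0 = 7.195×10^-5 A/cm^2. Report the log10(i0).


i0 = 7.195×10^-5 A/cm^2
log10(i0) = -4.143

-4.143


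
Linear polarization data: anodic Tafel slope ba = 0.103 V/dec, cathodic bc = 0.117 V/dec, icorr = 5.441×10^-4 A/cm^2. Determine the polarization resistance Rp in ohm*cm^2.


Apply the Stern-Geary equation: Rp = ba*bc / (2.303*icorr*(ba+bc))
ba*bc = 0.103*0.117 = 0.012051
ba+bc = 0.22; 2.303*icorr*(ba+bc) = 2.303*5.441×10^-4*0.22 = 2.7567371×10^-4
Rp = 0.012051 / 2.7567371×10^-4 = 43.7 ohm*cm^2

43.7 ohm*cm^2


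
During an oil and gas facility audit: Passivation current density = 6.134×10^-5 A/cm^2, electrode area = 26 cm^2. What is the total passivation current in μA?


I = i_pass * A, then convert A → μA (×10^6)
I = 6.134×10^-5 * 26 * 10^6 = 1594.84 μA

1594.84 μA


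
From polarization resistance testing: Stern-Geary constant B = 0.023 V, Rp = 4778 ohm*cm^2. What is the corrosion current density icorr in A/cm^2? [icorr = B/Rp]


Apply the Stern-Geary relation: icorr = B / Rp
icorr = 0.023 / 4778 = 4.814×10^-6 A/cm^2

4.814×10^-6 A/cm^2


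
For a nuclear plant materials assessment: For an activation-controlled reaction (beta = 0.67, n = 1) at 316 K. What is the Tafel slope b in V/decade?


Apply the Tafel slope relation: b = 2.303*R*T/(beta*n*F)
Numerator: 2.303 * 8.314 * 316 = 6050.5
Denominator: 0.67 * 1 * 96485 = 64644.95
b = 6050.5 / 64644.95 = 0.0936 V/decade

0.0936 V/decade


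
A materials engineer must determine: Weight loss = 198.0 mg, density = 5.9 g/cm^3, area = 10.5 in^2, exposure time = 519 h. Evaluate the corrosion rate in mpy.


Apply the mpy weight-loss relation: CR = 534 * W / (D * A * T)
Numerator: 534 * 198.0 = 105732.0
Denominator: 5.9 * 10.5 * 519 = 32152.05
CR = 105732.0 / 32152.05 = 3.2885 mpy

3.2885 mpy


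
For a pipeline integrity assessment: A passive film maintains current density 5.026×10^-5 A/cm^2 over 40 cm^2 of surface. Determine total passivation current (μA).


I = i_pass * A, then convert A → μA (×10^6)
I = 5.026×10^-5 * 40 * 10^6 = 2010.4 μA

2010.4 μA


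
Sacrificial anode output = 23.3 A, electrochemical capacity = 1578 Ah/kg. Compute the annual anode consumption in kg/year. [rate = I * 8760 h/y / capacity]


Annual consumption = current * hours per year / capacity
Rate = 23.3 * 8760 / 1578 = 129.3 kg/year

129.3 kg/year


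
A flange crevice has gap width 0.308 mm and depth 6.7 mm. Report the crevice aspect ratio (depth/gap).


Aspect ratio = depth / gap
Ratio = 6.7 / 0.308 = 21.8

21.8


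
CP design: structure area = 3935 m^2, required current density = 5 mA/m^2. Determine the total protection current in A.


I = area * current density, then convert mA → A (÷1000)
I = 3935 * 5 / 1000 = 19.68 A

19.68 A


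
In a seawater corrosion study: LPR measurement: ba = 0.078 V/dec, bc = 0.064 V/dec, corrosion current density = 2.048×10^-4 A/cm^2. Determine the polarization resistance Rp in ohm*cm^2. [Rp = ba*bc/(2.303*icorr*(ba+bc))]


Apply the Stern-Geary equation: Rp = ba*bc / (2.303*icorr*(ba+bc))
ba*bc = 0.078*0.064 = 0.004992
ba+bc = 0.142; 2.303*icorr*(ba+bc) = 2.303*2.048×10^-4*0.142 = 6.6974925×10^-5
Rp = 0.004992 / 6.6974925×10^-5 = 74.54 ohm*cm^2

74.54 ohm*cm^2


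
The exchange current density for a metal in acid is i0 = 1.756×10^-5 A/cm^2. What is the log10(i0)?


i0 = 1.756×10^-5 A/cm^2
log10(i0) = -4.755

-4.755


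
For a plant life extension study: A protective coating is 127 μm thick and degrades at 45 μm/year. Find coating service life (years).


Service life = thickness / degradation rate
Life = 127 / 45 = 2.8 years

2.8 years


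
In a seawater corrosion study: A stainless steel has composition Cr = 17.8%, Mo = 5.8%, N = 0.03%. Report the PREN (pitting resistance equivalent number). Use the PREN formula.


Apply the PREN formula: PREN = Cr + 3.3*Mo + 16*N
PREN = 17.8 + 3.3*5.8 + 16*0.03
PREN = 17.8 + 19.14 + 0.48 = 37.42

37.42


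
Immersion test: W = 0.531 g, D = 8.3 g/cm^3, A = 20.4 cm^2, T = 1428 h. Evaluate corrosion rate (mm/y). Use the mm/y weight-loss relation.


Apply the mm/y weight-loss relation: CR = 87600 * W / (D * A * T)
Numerator: 87600 * 0.531 = 46515.6
Denominator: 8.3 * 20.4 * 1428 = 241788.96
CR = 46515.6 / 241788.96 = 0.1924 mm/y

0.1924 mm/y


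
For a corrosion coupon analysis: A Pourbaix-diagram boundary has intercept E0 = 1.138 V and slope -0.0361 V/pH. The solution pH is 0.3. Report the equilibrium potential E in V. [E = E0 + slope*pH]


Apply the Pourbaix line equation: E = E0 + slope*pH
E = 1.138 + (-0.0361)*0.3 = 1.138 + (-0.01083) = 1.12717 V
Rounded to 3 decimal places: E = 1.127 V

1.127 V


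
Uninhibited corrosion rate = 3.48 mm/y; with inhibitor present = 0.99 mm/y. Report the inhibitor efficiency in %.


Apply the inhibitor-efficiency definition: IE = (CR_blank − CR_inh)/CR_blank × 100
IE = (3.48 − 0.99) / 3.48 × 100
IE = 2.49 / 3.48 × 100 = 71.6 %

71.6 %


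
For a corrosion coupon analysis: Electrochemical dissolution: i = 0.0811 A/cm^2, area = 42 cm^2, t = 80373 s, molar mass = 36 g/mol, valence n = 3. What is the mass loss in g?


Apply Faraday's law: m = i*A*t*M / (n*F)
Total charge passed Q = i*A*t = 0.0811*42*80373 = 273766.5126 C
m = Q*M/(n*F) = 273766.5126*36/(3*96485) = 34.049 g

34.049 g


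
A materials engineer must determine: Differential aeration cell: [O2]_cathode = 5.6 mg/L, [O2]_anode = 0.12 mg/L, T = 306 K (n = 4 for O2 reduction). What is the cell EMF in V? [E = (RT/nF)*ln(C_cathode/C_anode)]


Apply the Nernst concentration-cell relation: E = (RT/nF)*ln(C_cathode/C_anode)
RT/nF = 8.314*306/(4*96485) = 0.00659192 V
ln(5.6/0.12) = 3.84303
E = 0.00659192 * 3.84303 = 0.02533 V

0.02533 V


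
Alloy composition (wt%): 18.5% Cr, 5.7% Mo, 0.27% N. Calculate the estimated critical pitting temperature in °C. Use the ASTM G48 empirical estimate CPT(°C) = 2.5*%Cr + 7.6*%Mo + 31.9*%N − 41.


Apply the ASTM G48 empirical CPT estimate: CPT(°C) = 2.5*%Cr + 7.6*%Mo + 31.9*%N − 41
2.5*18.5 = 46.25; 7.6*5.7 = 43.32; 31.9*0.27 = 8.613
CPT = 46.25 + 43.32 + 8.613 − 41 = 57.183 °C
Rounded to 0.1 °C: CPT ≈ 57.2 °C

57.2 °C


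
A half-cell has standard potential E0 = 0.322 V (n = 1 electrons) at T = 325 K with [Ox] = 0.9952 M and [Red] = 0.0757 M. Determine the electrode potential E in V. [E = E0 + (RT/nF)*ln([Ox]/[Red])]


Apply the Nernst equation: E = E0 + (RT/nF)*ln([Ox]/[Red])
Step 1: RT/nF = 8.314*325/(1*96485) = 0.02800487 V
Step 2: [Ox]/[Red] = 0.9952/0.0757 = 13.146631
Step 3: ln(13.146631) = 2.576166
Step 4: correction = 0.02800487 * 2.576166 = 0.072 V
E = 0.322 + 0.072 = 0.394 V

0.394 V


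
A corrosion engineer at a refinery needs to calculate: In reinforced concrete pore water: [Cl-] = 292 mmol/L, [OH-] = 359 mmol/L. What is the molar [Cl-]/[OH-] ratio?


Threshold parameter = [Cl-] / [OH-] (molar basis; both in mmol/L, so units cancel)
Ratio = 292 / 359 = 0.81

0.81


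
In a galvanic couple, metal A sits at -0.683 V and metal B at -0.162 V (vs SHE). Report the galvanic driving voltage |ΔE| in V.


Driving voltage is the absolute potential difference.
|ΔE| = |-0.683 − (-0.162)| = 0.521 V

0.521 V


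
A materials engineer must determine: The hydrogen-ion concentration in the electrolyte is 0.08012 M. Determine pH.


pH = −log10[H+]
pH = −log10(0.08012) = 1.1

1.1


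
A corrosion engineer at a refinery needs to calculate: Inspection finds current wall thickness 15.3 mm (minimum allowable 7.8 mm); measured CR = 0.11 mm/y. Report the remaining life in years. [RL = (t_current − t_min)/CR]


Apply the remaining-life relation: RL = (t_current − t_min) / CR
RL = (15.3 − 7.8) / 0.11 = 7.5 / 0.11 = 68.2 years

68.2 years


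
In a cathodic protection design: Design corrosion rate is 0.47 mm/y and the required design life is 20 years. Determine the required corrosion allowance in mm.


Corrosion allowance = CR × design life
CA = 0.47 * 20 = 9.4 mm

9.4 mm


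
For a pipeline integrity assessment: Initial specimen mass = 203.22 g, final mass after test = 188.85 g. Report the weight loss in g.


Weight loss = initial − final
WL = 203.22 − 188.85 = 14.37 g

14.37 g


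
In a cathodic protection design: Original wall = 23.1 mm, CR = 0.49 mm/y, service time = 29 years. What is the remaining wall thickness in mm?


Remaining wall = original − CR × time
t = 23.1 − 0.49*29 = 23.1 − 14.21 = 8.89 mm

8.89 mm


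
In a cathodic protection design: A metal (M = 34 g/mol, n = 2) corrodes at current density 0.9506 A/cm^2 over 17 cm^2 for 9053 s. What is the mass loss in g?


Apply Faraday's law: m = i*A*t*M / (n*F)
Total charge passed Q = i*A*t = 0.9506*17*9053 = 146298.2906 C
m = Q*M/(n*F) = 146298.2906*34/(2*96485) = 25.77676 g

25.77676 g


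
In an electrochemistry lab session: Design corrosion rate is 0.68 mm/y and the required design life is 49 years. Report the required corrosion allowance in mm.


Corrosion allowance = CR × design life
CA = 0.68 * 49 = 33.32 mm

33.32 mm


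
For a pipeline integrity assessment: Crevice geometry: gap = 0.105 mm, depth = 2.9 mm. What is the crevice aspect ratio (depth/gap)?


Aspect ratio = depth / gap
Ratio = 2.9 / 0.105 = 27.6

27.6


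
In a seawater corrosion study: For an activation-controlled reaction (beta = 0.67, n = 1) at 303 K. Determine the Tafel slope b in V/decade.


Apply the Tafel slope relation: b = 2.303*R*T/(beta*n*F)
Numerator: 2.303 * 8.314 * 303 = 5801.58
Denominator: 0.67 * 1 * 96485 = 64644.95
b = 5801.58 / 64644.95 = 0.0897 V/decade

0.0897 V/decade


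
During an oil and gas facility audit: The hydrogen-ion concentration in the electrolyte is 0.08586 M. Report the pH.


pH = −log10[H+]
pH = −log10(0.08586) = 1.07

1.07


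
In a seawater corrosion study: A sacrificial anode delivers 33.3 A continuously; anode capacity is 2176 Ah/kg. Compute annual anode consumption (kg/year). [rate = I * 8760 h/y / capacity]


Annual consumption = current * hours per year / capacity
Rate = 33.3 * 8760 / 2176 = 134.1 kg/year

134.1 kg/year


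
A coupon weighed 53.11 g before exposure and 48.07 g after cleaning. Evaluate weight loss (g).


Weight loss = initial − final
WL = 53.11 − 48.07 = 5.04 g

5.04 g


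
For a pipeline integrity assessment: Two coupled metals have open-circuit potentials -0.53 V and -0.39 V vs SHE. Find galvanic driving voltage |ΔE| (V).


Driving voltage is the absolute potential difference.
|ΔE| = |-0.53 − (-0.39)| = 0.14 V

0.14 V


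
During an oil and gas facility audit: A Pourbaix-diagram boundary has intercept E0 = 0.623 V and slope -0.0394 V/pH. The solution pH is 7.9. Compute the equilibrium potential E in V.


Apply the Pourbaix line equation: E = E0 + slope*pH
E = 0.623 + (-0.0394)*7.9 = 0.623 + (-0.31126) = 0.31174 V
Rounded to 4 decimal places: E = 0.3117 V

0.3117 V


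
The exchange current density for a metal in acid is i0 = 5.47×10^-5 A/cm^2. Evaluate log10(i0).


i0 = 5.47×10^-5 A/cm^2
log10(i0) = -4.262

-4.262


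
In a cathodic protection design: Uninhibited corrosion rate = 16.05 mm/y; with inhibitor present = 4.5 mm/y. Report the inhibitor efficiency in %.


Apply the inhibitor-efficiency definition: IE = (CR_blank − CR_inh)/CR_blank × 100
IE = (16.05 − 4.5) / 16.05 × 100
IE = 11.55 / 16.05 × 100 = 72.0 %

72.0 %


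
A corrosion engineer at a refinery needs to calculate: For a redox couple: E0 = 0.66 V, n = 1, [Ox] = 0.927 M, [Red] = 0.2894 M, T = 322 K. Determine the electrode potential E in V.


Apply the Nernst equation: E = E0 + (RT/nF)*ln([Ox]/[Red])
Step 1: RT/nF = 8.314*322/(1*96485) = 0.02774636 V
Step 2: [Ox]/[Red] = 0.927/0.2894 = 3.203179
Step 3: ln(3.203179) = 1.164144
Step 4: correction = 0.02774636 * 1.164144 = 0.0323 V
E = 0.66 + 0.0323 = 0.6923 V

0.6923 V


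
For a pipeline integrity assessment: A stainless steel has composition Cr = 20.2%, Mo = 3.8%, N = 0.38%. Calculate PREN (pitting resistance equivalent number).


Apply the PREN formula: PREN = Cr + 3.3*Mo + 16*N
PREN = 20.2 + 3.3*3.8 + 16*0.38
PREN = 20.2 + 12.54 + 6.08 = 38.82

38.82


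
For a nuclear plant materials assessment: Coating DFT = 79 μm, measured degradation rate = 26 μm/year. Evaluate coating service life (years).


Service life = thickness / degradation rate
Life = 79 / 26 = 3.0 years

3.0 years


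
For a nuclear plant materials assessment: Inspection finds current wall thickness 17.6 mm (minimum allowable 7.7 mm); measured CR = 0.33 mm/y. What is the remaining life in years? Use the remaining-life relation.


Apply the remaining-life relation: RL = (t_current − t_min) / CR
RL = (17.6 − 7.7) / 0.33 = 9.9 / 0.33 = 30.0 years

30.0 years


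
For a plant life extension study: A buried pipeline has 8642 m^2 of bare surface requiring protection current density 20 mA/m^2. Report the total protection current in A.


I = area * current density, then convert mA → A (÷1000)
I = 8642 * 20 / 1000 = 172.84 A

172.84 A


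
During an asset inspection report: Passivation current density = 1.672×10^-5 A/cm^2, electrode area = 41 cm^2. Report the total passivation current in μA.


I = i_pass * A, then convert A → μA (×10^6)
I = 1.672×10^-5 * 41 * 10^6 = 685.52 μA

685.52 μA


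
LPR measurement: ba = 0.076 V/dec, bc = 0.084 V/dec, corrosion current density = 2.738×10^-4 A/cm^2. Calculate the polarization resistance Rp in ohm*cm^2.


Apply the Stern-Geary equation: Rp = ba*bc / (2.303*icorr*(ba+bc))
ba*bc = 0.076*0.084 = 0.006384
ba+bc = 0.16; 2.303*icorr*(ba+bc) = 2.303*2.738×10^-4*0.16 = 1.0088982×10^-4
Rp = 0.006384 / 1.0088982×10^-4 = 63.3 ohm*cm^2

63.3 ohm*cm^2


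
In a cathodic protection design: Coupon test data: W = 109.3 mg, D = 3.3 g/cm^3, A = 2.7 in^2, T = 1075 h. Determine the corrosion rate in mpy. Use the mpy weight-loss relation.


Apply the mpy weight-loss relation: CR = 534 * W / (D * A * T)
Numerator: 534 * 109.3 = 58366.2
Denominator: 3.3 * 2.7 * 1075 = 9578.25
CR = 58366.2 / 9578.25 = 6.0936 mpy

6.0936 mpy


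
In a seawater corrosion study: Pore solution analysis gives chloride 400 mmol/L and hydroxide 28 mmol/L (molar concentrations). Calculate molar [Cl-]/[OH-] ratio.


Threshold parameter = [Cl-] / [OH-] (molar basis; both in mmol/L, so units cancel)
Ratio = 400 / 28 = 14.29

14.29


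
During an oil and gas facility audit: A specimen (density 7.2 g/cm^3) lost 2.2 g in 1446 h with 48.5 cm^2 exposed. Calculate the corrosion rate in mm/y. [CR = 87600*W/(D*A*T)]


Apply the mm/y weight-loss relation: CR = 87600 * W / (D * A * T)
Numerator: 87600 * 2.2 = 192720.0
Denominator: 7.2 * 48.5 * 1446 = 504943.2
CR = 192720.0 / 504943.2 = 0.3817 mm/y

0.3817 mm/y


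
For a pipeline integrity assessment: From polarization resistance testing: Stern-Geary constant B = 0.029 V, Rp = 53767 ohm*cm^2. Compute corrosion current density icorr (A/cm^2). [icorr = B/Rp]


Apply the Stern-Geary relation: icorr = B / Rp
icorr = 0.029 / 53767 = 5.394×10^-7 A/cm^2

5.394×10^-7 A/cm^2


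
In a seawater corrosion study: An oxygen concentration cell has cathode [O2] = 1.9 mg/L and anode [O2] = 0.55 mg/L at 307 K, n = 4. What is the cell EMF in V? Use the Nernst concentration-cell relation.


Apply the Nernst concentration-cell relation: E = (RT/nF)*ln(C_cathode/C_anode)
RT/nF = 8.314*307/(4*96485) = 0.00661346 V
ln(1.9/0.55) = 1.23969
E = 0.00661346 * 1.23969 = 0.0082 V

0.0082 V


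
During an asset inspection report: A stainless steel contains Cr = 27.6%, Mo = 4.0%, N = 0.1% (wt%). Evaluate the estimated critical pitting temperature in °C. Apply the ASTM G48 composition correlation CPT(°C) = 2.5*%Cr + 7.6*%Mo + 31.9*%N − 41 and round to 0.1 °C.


Apply the ASTM G48 empirical CPT estimate: CPT(°C) = 2.5*%Cr + 7.6*%Mo + 31.9*%N − 41
2.5*27.6 = 69; 7.6*4.0 = 30.4; 31.9*0.1 = 3.19
CPT = 69 + 30.4 + 3.19 − 41 = 61.59 °C
Rounded to 0.1 °C: CPT ≈ 61.6 °C

61.6 °C
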